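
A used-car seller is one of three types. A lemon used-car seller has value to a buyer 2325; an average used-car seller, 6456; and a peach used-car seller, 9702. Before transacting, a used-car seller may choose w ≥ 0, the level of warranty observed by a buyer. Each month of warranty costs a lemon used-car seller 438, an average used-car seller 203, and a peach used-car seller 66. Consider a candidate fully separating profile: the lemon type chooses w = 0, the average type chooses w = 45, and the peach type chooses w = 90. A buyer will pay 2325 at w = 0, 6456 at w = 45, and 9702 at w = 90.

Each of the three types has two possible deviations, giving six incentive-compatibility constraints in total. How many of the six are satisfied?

Average (own payoff 6456 − 203×45 = -2679): to w=0 gives 2325 → profitable ✗; to w=90 gives 9702 − 203×90 = -8568 → no gain ✓.
Lemon (own payoff 2325): to w=45 gives 6456 − 438×45 = -13254 → no gain ✓; to w=90 gives 9702 − 438×90 = -29718 → no gain ✓.
Peach (own payoff 9702 − 66×90 = 3762): to w=0 gives 2325 → no gain ✓; to w=45 gives 6456 − 66×45 = 3486 → no gain ✓.
5 of the 6 constraints hold; not an equilibrium.

5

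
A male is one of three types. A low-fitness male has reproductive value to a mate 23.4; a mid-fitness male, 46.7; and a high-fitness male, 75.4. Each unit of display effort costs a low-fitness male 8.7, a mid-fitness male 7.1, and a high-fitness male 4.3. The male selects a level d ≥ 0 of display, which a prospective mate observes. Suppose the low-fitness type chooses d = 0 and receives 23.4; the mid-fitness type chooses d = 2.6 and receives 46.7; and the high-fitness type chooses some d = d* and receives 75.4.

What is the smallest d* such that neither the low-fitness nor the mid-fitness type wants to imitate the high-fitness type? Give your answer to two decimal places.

Low-fitness type (on-path payoff 23.4) won't mimic when 23.4 ≥ 75.4 − 8.7·d*, i.e. d* ≥ 5.98.
Mid-fitness type (on-path payoff 46.7 − 7.1×2.6 = 28.24) won't mimic when 28.24 ≥ 75.4 − 7.1·d*, i.e. d* ≥ 6.64.
Both must hold, so d* = max(5.98, 6.64) = 6.64. The mid-fitness type's constraint binds.

6.64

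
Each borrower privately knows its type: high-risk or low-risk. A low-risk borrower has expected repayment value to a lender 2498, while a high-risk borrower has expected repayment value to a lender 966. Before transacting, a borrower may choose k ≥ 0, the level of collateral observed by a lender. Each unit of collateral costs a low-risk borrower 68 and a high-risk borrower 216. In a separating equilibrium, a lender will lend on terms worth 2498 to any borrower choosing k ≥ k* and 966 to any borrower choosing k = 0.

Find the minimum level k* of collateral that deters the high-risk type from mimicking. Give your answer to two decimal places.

7.09

A high-risk borrower choosing k = 0 receives 966.
Imitating at k* instead would pay 2498 at cost 216·k*, netting 2498 − 216·k*.
Indifference: 966 = 2498 − 216·k*, so k* = (2498 − 966) / 216 ≈ 7.09.
At k* the high-risk type's incentive constraint just binds; the low-risk type strictly prefers k* since its per-unit cost is lower.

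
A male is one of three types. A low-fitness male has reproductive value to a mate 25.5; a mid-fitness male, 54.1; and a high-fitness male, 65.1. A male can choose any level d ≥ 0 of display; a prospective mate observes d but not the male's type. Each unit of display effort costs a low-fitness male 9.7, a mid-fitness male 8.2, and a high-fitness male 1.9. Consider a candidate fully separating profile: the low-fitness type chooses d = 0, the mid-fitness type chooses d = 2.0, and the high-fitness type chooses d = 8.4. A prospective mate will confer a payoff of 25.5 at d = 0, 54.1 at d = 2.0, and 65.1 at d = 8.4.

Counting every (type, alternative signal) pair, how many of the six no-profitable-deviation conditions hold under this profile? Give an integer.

4

Low-fitness (own payoff 25.5): to d=2.0 gives 54.1 − 9.7×2.0 = 34.7 → profitable ✗; to d=8.4 gives 65.1 − 9.7×8.4 = -16.38 → no gain ✓.
Mid-fitness (own payoff 54.1 − 8.2×2.0 = 37.7): to d=0 gives 25.5 → no gain ✓; to d=8.4 gives 65.1 − 8.2×8.4 = -3.78 → no gain ✓.
High-fitness (own payoff 65.1 − 1.9×8.4 = 49.14): to d=0 gives 25.5 → no gain ✓; to d=2.0 gives 54.1 − 1.9×2.0 = 50.3 → profitable ✗.
4 of the 6 constraints hold; not an equilibrium.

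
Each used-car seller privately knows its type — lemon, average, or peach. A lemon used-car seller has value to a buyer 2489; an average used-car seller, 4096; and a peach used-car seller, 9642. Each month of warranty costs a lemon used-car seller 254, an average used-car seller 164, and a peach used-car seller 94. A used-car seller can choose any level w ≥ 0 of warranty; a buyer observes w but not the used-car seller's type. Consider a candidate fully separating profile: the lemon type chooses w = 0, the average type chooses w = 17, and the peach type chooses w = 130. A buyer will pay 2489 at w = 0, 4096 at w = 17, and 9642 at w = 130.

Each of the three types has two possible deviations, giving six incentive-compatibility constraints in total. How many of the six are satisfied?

Average (own payoff 4096 − 164×17 = 1308): to w=0 gives 2489 → profitable ✗; to w=130 gives 9642 − 164×130 = -11678 → no gain ✓.
Lemon (own payoff 2489): to w=17 gives 4096 − 254×17 = -222 → no gain ✓; to w=130 gives 9642 − 254×130 = -23378 → no gain ✓.
Peach (own payoff 9642 − 94×130 = -2578): to w=0 gives 2489 → profitable ✗; to w=17 gives 4096 − 94×17 = 2498 → profitable ✗.
3 of the 6 constraints hold; not an equilibrium.

3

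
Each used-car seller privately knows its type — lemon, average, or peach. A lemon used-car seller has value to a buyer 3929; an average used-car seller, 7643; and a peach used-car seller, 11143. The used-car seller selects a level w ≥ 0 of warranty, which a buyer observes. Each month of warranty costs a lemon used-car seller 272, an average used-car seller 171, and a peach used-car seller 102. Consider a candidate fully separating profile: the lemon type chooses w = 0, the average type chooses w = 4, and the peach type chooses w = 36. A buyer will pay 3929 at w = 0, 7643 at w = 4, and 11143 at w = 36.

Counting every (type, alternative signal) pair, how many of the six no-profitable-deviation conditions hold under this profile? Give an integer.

Peach (own payoff 11143 − 102×36 = 7471): to w=0 gives 3929 → no gain ✓; to w=4 gives 7643 − 102×4 = 7235 → no gain ✓.
Average (own payoff 7643 − 171×4 = 6959): to w=0 gives 3929 → no gain ✓; to w=36 gives 11143 − 171×36 = 4987 → no gain ✓.
Lemon (own payoff 3929): to w=4 gives 7643 − 272×4 = 6555 → profitable ✗; to w=36 gives 11143 − 272×36 = 1351 → no gain ✓.
5 of the 6 constraints hold; not an equilibrium.

5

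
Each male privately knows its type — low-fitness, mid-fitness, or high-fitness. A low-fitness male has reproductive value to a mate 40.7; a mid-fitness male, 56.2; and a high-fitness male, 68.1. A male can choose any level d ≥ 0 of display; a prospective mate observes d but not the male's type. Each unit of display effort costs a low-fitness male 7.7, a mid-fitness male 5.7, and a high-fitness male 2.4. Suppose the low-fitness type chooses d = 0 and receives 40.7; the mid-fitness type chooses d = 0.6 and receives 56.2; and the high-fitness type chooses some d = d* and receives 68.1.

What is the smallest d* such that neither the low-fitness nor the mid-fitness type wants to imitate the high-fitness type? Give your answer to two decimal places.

Mid-fitness type (on-path payoff 56.2 − 5.7×0.6 = 52.78) won't mimic when 52.78 ≥ 68.1 − 5.7·d*, i.e. d* ≥ 2.69.
Low-fitness type (on-path payoff 40.7) won't mimic when 40.7 ≥ 68.1 − 7.7·d*, i.e. d* ≥ 3.56.
Both must hold, so d* = max(3.56, 2.69) = 3.56. The low-fitness type's constraint binds.

3.56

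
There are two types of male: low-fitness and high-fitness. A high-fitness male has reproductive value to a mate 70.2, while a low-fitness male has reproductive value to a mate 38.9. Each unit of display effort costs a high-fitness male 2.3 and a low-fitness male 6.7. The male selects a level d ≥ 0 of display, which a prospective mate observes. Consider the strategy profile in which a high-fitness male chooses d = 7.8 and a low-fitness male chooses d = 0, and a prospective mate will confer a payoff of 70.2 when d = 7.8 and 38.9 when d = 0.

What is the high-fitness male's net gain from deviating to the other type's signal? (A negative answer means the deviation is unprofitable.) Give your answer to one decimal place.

Playing d = 7.8 the high-fitness male receives 70.2 − 2.3 × 7.8 = 52.26.
Deviating to d = 0 yields 38.9 instead.
Gain from deviating: 38.9 − 52.26 = -13.36, i.e. -13.4 to one decimal place.
The gain is negative, so the high-fitness type's incentive-compatibility constraint is satisfied.

-13.4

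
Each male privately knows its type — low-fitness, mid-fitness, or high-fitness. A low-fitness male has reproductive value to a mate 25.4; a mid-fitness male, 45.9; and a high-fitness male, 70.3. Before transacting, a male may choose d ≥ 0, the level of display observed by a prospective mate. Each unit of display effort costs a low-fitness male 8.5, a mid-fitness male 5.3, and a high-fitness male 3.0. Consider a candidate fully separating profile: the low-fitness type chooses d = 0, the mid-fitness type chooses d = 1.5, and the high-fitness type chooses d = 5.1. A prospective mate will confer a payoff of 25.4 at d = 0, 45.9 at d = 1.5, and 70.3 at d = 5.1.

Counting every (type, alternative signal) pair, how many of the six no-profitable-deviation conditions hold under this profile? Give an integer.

3

High-fitness (own payoff 70.3 − 3.0×5.1 = 55): to d=0 gives 25.4 → no gain ✓; to d=1.5 gives 45.9 − 3.0×1.5 = 41.4 → no gain ✓.
Mid-fitness (own payoff 45.9 − 5.3×1.5 = 37.95): to d=0 gives 25.4 → no gain ✓; to d=5.1 gives 70.3 − 5.3×5.1 = 43.27 → profitable ✗.
Low-fitness (own payoff 25.4): to d=1.5 gives 45.9 − 8.5×1.5 = 33.15 → profitable ✗; to d=5.1 gives 70.3 − 8.5×5.1 = 26.95 → profitable ✗.
3 of the 6 constraints hold; not an equilibrium.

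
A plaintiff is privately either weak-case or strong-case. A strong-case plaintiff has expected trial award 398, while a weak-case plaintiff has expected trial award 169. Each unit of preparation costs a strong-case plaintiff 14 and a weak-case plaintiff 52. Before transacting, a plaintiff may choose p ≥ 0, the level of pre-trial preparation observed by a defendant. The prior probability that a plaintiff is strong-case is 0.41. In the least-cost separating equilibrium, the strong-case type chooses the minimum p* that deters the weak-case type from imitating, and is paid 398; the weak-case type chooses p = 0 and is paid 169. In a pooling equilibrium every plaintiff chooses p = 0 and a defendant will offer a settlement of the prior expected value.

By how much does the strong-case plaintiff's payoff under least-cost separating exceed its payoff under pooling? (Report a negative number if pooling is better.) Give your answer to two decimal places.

73.46

Least-cost separating signal: p* solves 169 = 398 − 52·p*, so p* = (398 − 169)/52 ≈ 4.4038.
Strong-case type's separating payoff: 398 − 14 × p* = 398 − 14 × (398 − 169)/52 = 398 − 3206/52 ≈ 336.3462.
Pooling payoff: 0.41 × 398 + 0.59 × 169 = 262.89.
Difference: 336.3462 − 262.89 = 73.4562, i.e. 73.46 to two decimal places.
The strong-case type prefers to separate.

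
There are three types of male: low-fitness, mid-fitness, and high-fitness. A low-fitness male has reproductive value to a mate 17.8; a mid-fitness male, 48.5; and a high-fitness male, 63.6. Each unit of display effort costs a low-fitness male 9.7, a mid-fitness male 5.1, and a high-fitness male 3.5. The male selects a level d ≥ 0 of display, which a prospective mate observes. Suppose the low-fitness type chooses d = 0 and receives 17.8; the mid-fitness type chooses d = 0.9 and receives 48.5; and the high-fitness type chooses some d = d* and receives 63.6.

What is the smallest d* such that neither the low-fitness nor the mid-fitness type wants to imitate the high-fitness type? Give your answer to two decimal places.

4.72

Mid-fitness type (on-path payoff 48.5 − 5.1×0.9 = 43.91) won't mimic when 43.91 ≥ 63.6 − 5.1·d*, i.e. d* ≥ 3.86.
Low-fitness type (on-path payoff 17.8) won't mimic when 17.8 ≥ 63.6 − 9.7·d*, i.e. d* ≥ 4.72.
Both must hold, so d* = max(4.72, 3.86) = 4.72. The low-fitness type's constraint binds.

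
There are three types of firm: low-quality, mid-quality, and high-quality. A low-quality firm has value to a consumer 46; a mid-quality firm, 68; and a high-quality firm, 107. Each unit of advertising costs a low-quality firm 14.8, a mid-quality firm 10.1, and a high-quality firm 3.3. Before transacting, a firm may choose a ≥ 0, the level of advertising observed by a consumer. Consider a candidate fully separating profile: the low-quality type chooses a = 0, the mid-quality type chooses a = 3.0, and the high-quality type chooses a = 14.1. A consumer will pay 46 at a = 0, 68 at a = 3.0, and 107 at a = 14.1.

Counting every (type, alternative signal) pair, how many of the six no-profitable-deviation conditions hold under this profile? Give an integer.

Mid-quality (own payoff 68 − 10.1×3.0 = 37.7): to a=0 gives 46 → profitable ✗; to a=14.1 gives 107 − 10.1×14.1 = -35.41 → no gain ✓.
High-quality (own payoff 107 − 3.3×14.1 = 60.47): to a=0 gives 46 → no gain ✓; to a=3.0 gives 68 − 3.3×3.0 = 58.1 → no gain ✓.
Low-quality (own payoff 46): to a=3.0 gives 68 − 14.8×3.0 = 23.6 → no gain ✓; to a=14.1 gives 107 − 14.8×14.1 = -101.68 → no gain ✓.
5 of the 6 constraints hold; not an equilibrium.

5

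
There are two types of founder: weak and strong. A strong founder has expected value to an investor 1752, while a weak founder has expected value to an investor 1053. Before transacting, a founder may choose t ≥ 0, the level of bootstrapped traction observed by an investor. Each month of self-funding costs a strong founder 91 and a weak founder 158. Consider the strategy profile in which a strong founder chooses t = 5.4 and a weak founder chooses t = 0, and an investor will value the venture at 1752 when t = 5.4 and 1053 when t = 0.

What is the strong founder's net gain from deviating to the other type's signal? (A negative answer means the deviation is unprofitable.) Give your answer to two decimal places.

Playing t = 5.4 the strong founder receives 1752 − 91 × 5.4 = 1260.6.
Deviating to t = 0 yields 1053 instead.
Gain from deviating: 1053 − 1260.6 = -207.60.
The gain is negative, so the strong type's incentive-compatibility constraint is satisfied.

-207.60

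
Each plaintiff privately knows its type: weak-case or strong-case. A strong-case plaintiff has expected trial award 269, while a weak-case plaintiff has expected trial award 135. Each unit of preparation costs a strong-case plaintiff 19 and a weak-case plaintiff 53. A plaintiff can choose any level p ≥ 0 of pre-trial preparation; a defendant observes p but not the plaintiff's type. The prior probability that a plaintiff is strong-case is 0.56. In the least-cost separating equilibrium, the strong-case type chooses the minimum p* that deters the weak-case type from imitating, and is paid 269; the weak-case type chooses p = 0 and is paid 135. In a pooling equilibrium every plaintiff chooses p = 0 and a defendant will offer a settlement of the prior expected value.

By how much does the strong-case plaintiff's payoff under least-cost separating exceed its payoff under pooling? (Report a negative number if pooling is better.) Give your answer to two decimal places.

Least-cost separating signal: p* solves 135 = 269 − 53·p*, so p* = (269 − 135)/53 ≈ 2.5283.
Strong-case type's separating payoff: 269 − 19 × p* = 269 − 19 × (269 − 135)/53 = 269 − 2546/53 ≈ 220.9623.
Pooling payoff: 0.56 × 269 + 0.44 × 135 = 210.04.
Difference: 220.9623 − 210.04 = 10.9223, i.e. 10.92 to two decimal places.
The strong-case type prefers to separate.

10.92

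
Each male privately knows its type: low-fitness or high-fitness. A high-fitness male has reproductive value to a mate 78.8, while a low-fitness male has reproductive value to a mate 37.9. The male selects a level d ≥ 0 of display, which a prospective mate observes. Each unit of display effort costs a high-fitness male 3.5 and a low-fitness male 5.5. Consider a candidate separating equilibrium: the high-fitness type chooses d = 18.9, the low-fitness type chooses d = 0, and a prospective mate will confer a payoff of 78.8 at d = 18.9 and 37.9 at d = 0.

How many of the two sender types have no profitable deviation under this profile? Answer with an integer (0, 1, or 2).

1

High-fitness type: signal → 78.8 − 3.5 × 18.9 = 12.65; deviate to 0 → 37.9. IC fails (12.65 < 37.9).
Low-fitness type: stay at 0 → 37.9; mimic → 78.8 − 5.5 × 18.9 = -25.15. IC holds (37.9 ≥ -25.15).
1 of 2 constraints hold, so this profile is not an equilibrium.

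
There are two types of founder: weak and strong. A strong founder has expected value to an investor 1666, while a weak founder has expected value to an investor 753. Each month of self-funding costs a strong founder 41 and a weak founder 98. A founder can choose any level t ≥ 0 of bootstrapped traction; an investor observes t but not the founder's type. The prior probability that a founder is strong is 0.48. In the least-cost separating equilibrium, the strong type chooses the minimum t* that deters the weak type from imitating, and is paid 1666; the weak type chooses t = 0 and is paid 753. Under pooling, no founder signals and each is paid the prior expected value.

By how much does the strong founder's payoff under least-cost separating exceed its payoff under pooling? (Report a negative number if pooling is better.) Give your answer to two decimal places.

Least-cost separating signal: t* solves 753 = 1666 − 98·t*, so t* = (1666 − 753)/98 ≈ 9.3163.
Strong type's separating payoff: 1666 − 41 × t* = 1666 − 41 × (1666 − 753)/98 = 1666 − 37433/98 ≈ 1284.0306.
Pooling payoff: 0.48 × 1666 + 0.52 × 753 = 1191.24.
Difference: 1284.0306 − 1191.24 = 92.7906, i.e. 92.79 to two decimal places.
The strong type prefers to separate.

92.79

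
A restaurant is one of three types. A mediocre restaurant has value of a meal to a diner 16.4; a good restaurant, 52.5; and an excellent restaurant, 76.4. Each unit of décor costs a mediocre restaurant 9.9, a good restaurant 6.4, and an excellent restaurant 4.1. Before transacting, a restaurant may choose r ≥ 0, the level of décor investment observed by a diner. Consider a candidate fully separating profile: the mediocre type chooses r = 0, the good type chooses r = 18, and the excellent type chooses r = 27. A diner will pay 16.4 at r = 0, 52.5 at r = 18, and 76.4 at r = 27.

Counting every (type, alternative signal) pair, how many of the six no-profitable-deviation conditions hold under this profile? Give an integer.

Excellent (own payoff 76.4 − 4.1×27 = -34.3): to r=0 gives 16.4 → profitable ✗; to r=18 gives 52.5 − 4.1×18 = -21.3 → profitable ✗.
Mediocre (own payoff 16.4): to r=18 gives 52.5 − 9.9×18 = -125.7 → no gain ✓; to r=27 gives 76.4 − 9.9×27 = -190.9 → no gain ✓.
Good (own payoff 52.5 − 6.4×18 = -62.7): to r=0 gives 16.4 → profitable ✗; to r=27 gives 76.4 − 6.4×27 = -96.4 → no gain ✓.
3 of the 6 constraints hold; not an equilibrium.

3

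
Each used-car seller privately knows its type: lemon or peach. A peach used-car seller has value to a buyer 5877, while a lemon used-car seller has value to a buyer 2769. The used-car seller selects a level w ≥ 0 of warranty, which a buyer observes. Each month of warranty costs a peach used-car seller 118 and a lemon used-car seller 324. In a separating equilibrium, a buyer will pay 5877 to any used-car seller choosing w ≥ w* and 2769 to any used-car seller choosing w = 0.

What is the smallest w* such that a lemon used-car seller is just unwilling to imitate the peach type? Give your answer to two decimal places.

A lemon used-car seller choosing w = 0 receives 2769.
Imitating at w* instead would pay 5877 at cost 324·w*, netting 5877 − 324·w*.
Indifference: 2769 = 5877 − 324·w*, so w* = (5877 − 2769) / 324 ≈ 9.59.
At w* the lemon type's incentive constraint just binds; the peach type strictly prefers w* since its per-unit cost is lower.

9.59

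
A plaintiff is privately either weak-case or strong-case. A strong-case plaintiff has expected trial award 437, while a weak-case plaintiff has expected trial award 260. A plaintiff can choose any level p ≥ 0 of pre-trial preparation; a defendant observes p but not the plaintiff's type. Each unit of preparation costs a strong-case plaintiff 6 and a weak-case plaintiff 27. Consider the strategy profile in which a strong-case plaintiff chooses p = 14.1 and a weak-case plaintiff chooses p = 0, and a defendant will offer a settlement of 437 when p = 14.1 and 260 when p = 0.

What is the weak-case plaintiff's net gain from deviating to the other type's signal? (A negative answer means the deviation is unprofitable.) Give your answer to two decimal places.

-203.70

Playing p = 0 the weak-case plaintiff receives 260.
Deviating to p = 14.1 brings payment 437 at cost 27 × 14.1 = 380.7, netting 56.3.
Gain from deviating: 56.3 − 260 = -203.70.
The gain is negative, so the weak-case type's incentive-compatibility constraint is satisfied.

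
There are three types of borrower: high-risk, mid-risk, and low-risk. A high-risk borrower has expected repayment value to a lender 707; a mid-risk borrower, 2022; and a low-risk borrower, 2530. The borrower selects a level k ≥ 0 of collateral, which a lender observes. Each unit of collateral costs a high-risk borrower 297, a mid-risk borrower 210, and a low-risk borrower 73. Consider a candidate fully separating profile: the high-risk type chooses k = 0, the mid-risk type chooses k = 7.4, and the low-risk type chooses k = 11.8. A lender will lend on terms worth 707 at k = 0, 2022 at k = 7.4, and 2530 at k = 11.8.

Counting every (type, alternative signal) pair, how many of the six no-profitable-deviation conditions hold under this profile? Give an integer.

5

Mid-risk (own payoff 2022 − 210×7.4 = 468): to k=0 gives 707 → profitable ✗; to k=11.8 gives 2530 − 210×11.8 = 52 → no gain ✓.
High-risk (own payoff 707): to k=7.4 gives 2022 − 297×7.4 = -175.8 → no gain ✓; to k=11.8 gives 2530 − 297×11.8 = -974.6 → no gain ✓.
Low-risk (own payoff 2530 − 73×11.8 = 1668.6): to k=0 gives 707 → no gain ✓; to k=7.4 gives 2022 − 73×7.4 = 1481.8 → no gain ✓.
5 of the 6 constraints hold; not an equilibrium.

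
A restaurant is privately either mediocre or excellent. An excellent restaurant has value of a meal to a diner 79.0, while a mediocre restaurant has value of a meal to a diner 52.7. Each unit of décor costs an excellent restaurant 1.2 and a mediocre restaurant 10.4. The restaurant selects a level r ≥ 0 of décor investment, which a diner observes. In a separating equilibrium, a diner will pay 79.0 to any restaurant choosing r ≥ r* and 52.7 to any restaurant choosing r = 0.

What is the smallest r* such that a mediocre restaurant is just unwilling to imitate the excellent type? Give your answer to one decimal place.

2.5

A mediocre restaurant choosing r = 0 receives 52.7.
Imitating at r* instead would pay 79.0 at cost 10.4·r*, netting 79.0 − 10.4·r*.
Indifference: 52.7 = 79.0 − 10.4·r*, so r* = (79.0 − 52.7) / 10.4 ≈ 2.5.
At r* the mediocre type's incentive constraint just binds; the excellent type strictly prefers r* since its per-unit cost is lower.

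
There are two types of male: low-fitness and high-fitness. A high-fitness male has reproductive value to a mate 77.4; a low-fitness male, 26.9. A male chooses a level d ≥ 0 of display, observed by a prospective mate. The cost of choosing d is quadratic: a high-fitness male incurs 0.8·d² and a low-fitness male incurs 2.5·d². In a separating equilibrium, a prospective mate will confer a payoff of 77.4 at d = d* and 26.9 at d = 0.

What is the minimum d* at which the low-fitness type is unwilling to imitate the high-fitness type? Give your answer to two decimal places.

The low-fitness type at d = 0 receives 26.9; imitating at d* yields 77.4 − 2.5·d*².
Indifference: 26.9 = 77.4 − 2.5·d*², so d*² = (77.4 − 26.9) / 2.5 = 20.2.
d* = √20.2 ≈ 4.49.

4.49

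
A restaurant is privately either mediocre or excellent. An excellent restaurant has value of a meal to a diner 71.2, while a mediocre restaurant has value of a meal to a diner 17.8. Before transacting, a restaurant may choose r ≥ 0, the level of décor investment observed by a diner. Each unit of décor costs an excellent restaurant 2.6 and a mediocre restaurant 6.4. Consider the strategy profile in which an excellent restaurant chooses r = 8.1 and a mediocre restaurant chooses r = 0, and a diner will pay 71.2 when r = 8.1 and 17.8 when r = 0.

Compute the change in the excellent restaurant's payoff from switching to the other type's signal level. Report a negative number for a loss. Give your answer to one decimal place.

-32.3

Playing r = 8.1 the excellent restaurant receives 71.2 − 2.6 × 8.1 = 50.14.
Deviating to r = 0 yields 17.8 instead.
Gain from deviating: 17.8 − 50.14 = -32.34, i.e. -32.3 to one decimal place.
The gain is negative, so the excellent type's incentive-compatibility constraint is satisfied.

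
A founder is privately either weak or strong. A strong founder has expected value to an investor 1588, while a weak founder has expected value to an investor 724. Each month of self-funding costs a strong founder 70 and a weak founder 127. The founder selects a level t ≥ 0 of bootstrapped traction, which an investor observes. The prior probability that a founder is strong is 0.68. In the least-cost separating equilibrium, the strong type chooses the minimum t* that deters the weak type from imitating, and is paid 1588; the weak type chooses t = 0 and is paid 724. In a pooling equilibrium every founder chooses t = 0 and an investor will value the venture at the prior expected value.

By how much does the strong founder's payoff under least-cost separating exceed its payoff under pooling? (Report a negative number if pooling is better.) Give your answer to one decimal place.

Least-cost separating signal: t* solves 724 = 1588 − 127·t*, so t* = (1588 − 724)/127 ≈ 6.8031.
Strong type's separating payoff: 1588 − 70 × t* = 1588 − 70 × (1588 − 724)/127 = 1588 − 60480/127 ≈ 1111.780.
Pooling payoff: 0.68 × 1588 + 0.32 × 724 = 1311.52.
Difference: 1111.780 − 1311.52 = -199.74, i.e. -199.7 to one decimal place.
The strong type would prefer the pooling outcome.

-199.7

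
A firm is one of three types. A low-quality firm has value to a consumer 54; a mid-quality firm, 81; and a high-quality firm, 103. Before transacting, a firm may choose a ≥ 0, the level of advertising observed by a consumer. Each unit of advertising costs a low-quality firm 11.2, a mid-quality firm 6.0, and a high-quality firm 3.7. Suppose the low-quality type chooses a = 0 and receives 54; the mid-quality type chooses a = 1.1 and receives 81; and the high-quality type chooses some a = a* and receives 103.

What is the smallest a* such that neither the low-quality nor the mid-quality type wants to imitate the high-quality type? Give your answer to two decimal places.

Mid-quality type (on-path payoff 81 − 6.0×1.1 = 74.4) won't mimic when 74.4 ≥ 103 − 6.0·a*, i.e. a* ≥ 4.77.
Low-quality type (on-path payoff 54) won't mimic when 54 ≥ 103 − 11.2·a*, i.e. a* ≥ 4.38.
Both must hold, so a* = max(4.38, 4.77) = 4.77. The mid-quality type's constraint binds.

4.77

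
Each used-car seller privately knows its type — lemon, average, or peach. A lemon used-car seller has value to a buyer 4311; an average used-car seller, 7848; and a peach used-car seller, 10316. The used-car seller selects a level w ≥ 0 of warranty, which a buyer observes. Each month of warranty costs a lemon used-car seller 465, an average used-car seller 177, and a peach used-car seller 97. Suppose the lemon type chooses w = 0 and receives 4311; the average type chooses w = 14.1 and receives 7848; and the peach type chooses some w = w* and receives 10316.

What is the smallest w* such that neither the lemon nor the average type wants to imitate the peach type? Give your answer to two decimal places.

28.04

Average type (on-path payoff 7848 − 177×14.1 = 5352.3) won't mimic when 5352.3 ≥ 10316 − 177·w*, i.e. w* ≥ 28.04.
Lemon type (on-path payoff 4311) won't mimic when 4311 ≥ 10316 − 465·w*, i.e. w* ≥ 12.91.
Both must hold, so w* = max(12.91, 28.04) = 28.04. The average type's constraint binds.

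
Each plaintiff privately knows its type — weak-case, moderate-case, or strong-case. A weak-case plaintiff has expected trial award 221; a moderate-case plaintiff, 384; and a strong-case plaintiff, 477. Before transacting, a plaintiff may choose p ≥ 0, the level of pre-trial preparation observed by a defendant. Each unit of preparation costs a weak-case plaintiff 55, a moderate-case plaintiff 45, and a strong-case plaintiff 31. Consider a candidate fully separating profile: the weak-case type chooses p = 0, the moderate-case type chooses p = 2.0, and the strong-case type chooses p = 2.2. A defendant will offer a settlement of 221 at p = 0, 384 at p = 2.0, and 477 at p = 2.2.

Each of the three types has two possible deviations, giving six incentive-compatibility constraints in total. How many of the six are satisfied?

Weak-case (own payoff 221): to p=2.0 gives 384 − 55×2.0 = 274 → profitable ✗; to p=2.2 gives 477 − 55×2.2 = 356 → profitable ✗.
Strong-case (own payoff 477 − 31×2.2 = 408.8): to p=0 gives 221 → no gain ✓; to p=2.0 gives 384 − 31×2.0 = 322 → no gain ✓.
Moderate-case (own payoff 384 − 45×2.0 = 294): to p=0 gives 221 → no gain ✓; to p=2.2 gives 477 − 45×2.2 = 378 → profitable ✗.
3 of the 6 constraints hold; not an equilibrium.

3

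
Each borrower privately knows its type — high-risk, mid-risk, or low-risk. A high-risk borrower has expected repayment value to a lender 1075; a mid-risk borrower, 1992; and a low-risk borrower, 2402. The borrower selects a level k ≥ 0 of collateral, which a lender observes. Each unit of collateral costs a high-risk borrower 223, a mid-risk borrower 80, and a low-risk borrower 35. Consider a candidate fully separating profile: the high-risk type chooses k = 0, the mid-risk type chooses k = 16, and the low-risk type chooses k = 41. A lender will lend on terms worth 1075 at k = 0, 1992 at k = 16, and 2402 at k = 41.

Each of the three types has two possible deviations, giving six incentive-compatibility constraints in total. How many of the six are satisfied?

Low-risk (own payoff 2402 − 35×41 = 967): to k=0 gives 1075 → profitable ✗; to k=16 gives 1992 − 35×16 = 1432 → profitable ✗.
High-risk (own payoff 1075): to k=16 gives 1992 − 223×16 = -1576 → no gain ✓; to k=41 gives 2402 − 223×41 = -6741 → no gain ✓.
Mid-risk (own payoff 1992 − 80×16 = 712): to k=0 gives 1075 → profitable ✗; to k=41 gives 2402 − 80×41 = -878 → no gain ✓.
3 of the 6 constraints hold; not an equilibrium.

3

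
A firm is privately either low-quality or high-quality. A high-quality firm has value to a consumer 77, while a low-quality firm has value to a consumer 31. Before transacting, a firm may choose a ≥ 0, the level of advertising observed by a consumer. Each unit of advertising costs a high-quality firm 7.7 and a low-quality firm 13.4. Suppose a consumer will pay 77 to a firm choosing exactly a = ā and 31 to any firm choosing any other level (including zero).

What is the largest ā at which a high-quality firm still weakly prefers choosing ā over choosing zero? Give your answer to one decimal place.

Choosing ā yields the high-quality type 77 − 7.7·ā; choosing zero yields 31.
The high-quality type is indifferent at 77 − 7.7·ā = 31, i.e. ā = (77 − 31) / 7.7 ≈ 6.0.
For any ā above 6.0 the high-quality type would rather pool at zero, so separation collapses.

6.0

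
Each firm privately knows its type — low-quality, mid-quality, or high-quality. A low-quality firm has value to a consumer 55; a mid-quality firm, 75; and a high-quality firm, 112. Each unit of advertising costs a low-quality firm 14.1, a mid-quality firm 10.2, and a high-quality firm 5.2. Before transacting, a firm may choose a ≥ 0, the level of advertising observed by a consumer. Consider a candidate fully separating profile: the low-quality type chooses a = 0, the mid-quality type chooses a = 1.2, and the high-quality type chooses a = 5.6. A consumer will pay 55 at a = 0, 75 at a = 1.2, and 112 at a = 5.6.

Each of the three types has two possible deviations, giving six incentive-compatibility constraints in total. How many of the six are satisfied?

High-quality (own payoff 112 − 5.2×5.6 = 82.88): to a=0 gives 55 → no gain ✓; to a=1.2 gives 75 − 5.2×1.2 = 68.76 → no gain ✓.
Mid-quality (own payoff 75 − 10.2×1.2 = 62.76): to a=0 gives 55 → no gain ✓; to a=5.6 gives 112 − 10.2×5.6 = 54.88 → no gain ✓.
Low-quality (own payoff 55): to a=1.2 gives 75 − 14.1×1.2 = 58.08 → profitable ✗; to a=5.6 gives 112 − 14.1×5.6 = 33.04 → no gain ✓.
5 of the 6 constraints hold; not an equilibrium.

5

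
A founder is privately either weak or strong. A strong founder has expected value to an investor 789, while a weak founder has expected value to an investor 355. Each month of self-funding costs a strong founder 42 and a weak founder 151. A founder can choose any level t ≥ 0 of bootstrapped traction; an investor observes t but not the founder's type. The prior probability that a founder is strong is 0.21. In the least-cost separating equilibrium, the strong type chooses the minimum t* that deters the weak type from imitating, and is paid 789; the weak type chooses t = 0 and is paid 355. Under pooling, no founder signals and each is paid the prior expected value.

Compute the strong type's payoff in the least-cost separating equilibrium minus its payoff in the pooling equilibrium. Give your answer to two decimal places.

Least-cost separating signal: t* solves 355 = 789 − 151·t*, so t* = (789 − 355)/151 ≈ 2.8742.
Strong type's separating payoff: 789 − 42 × t* = 789 − 42 × (789 − 355)/151 = 789 − 18228/151 ≈ 668.2848.
Pooling payoff: 0.21 × 789 + 0.79 × 355 = 446.14.
Difference: 668.2848 − 446.14 = 222.1448, i.e. 222.14 to two decimal places.
The strong type prefers to separate.

222.14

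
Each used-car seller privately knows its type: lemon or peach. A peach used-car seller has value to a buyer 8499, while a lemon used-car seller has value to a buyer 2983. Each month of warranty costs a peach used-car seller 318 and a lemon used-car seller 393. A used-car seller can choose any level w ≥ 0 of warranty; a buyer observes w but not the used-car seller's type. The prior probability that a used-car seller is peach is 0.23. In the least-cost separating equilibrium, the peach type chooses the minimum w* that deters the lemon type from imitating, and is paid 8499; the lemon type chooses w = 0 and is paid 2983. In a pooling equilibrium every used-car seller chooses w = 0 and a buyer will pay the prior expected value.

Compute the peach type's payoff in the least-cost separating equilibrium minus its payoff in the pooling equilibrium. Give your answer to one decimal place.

-216.0

Least-cost separating signal: w* solves 2983 = 8499 − 393·w*, so w* = (8499 − 2983)/393 ≈ 14.0356.
Peach type's separating payoff: 8499 − 318 × w* = 8499 − 318 × (8499 − 2983)/393 = 8499 − 1754088/393 ≈ 4035.672.
Pooling payoff: 0.23 × 8499 + 0.77 × 2983 = 4251.68.
Difference: 4035.672 − 4251.68 = -216.008, i.e. -216.0 to one decimal place.
The peach type would prefer the pooling outcome.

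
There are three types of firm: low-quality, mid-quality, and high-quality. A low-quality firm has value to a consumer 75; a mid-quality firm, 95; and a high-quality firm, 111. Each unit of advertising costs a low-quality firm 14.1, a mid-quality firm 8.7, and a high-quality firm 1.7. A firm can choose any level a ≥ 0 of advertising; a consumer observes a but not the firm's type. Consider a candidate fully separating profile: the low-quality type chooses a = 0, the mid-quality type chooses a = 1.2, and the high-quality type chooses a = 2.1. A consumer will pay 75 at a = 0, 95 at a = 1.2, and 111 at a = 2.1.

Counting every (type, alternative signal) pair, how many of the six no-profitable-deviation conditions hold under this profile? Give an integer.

Mid-quality (own payoff 95 − 8.7×1.2 = 84.56): to a=0 gives 75 → no gain ✓; to a=2.1 gives 111 − 8.7×2.1 = 92.73 → profitable ✗.
High-quality (own payoff 111 − 1.7×2.1 = 107.43): to a=0 gives 75 → no gain ✓; to a=1.2 gives 95 − 1.7×1.2 = 92.96 → no gain ✓.
Low-quality (own payoff 75): to a=1.2 gives 95 − 14.1×1.2 = 78.08 → profitable ✗; to a=2.1 gives 111 − 14.1×2.1 = 81.39 → profitable ✗.
3 of the 6 constraints hold; not an equilibrium.

3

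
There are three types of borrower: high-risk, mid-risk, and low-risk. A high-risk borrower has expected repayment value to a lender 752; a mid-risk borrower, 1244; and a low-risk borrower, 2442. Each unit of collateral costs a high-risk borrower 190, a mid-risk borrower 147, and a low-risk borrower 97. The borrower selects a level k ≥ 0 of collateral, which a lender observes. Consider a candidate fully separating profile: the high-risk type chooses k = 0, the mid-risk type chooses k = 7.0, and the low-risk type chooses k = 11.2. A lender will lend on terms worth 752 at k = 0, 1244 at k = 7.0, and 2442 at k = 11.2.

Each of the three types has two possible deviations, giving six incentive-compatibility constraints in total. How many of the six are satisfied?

4

High-risk (own payoff 752): to k=7.0 gives 1244 − 190×7.0 = -86 → no gain ✓; to k=11.2 gives 2442 − 190×11.2 = 314 → no gain ✓.
Mid-risk (own payoff 1244 − 147×7.0 = 215): to k=0 gives 752 → profitable ✗; to k=11.2 gives 2442 − 147×11.2 = 795.6 → profitable ✗.
Low-risk (own payoff 2442 − 97×11.2 = 1355.6): to k=0 gives 752 → no gain ✓; to k=7.0 gives 1244 − 97×7.0 = 565 → no gain ✓.
4 of the 6 constraints hold; not an equilibrium.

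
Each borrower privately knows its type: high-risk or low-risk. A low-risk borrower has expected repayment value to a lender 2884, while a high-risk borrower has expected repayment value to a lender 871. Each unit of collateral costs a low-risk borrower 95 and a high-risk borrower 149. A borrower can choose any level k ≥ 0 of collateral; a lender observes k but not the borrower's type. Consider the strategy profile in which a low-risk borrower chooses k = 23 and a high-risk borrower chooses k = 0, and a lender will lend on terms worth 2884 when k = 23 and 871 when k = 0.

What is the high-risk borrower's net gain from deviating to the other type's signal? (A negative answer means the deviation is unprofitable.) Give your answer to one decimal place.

Playing k = 0 the high-risk borrower receives 871.
Deviating to k = 23 brings payment 2884 at cost 149 × 23 = 3427, netting -543.
Gain from deviating: -543 − 871 = -1414.0.
The gain is negative, so the high-risk type's incentive-compatibility constraint is satisfied.

-1414.0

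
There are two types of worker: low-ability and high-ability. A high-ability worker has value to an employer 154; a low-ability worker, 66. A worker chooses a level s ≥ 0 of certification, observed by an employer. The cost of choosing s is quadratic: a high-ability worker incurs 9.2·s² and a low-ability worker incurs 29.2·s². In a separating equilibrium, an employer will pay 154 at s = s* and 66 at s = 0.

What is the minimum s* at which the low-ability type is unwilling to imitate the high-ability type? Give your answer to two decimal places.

The low-ability type at s = 0 receives 66; imitating at s* yields 154 − 29.2·s*².
Indifference: 66 = 154 − 29.2·s*², so s*² = (154 − 66) / 29.2 ≈ 3.0137.
s* = √3.0137 ≈ 1.74.

1.74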